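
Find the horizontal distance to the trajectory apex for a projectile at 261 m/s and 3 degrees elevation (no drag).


R = v0^2*sin(2*theta)/g = 261^2*sin(2*3°)/9.81 = 725.849 m
apex_dist = R/2 = 725.849/2 = 362.9 m

362.9 m


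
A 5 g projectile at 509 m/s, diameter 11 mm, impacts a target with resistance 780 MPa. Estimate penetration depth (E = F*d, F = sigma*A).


A = pi*(d/2)^2 = pi*(11/2)^2 = 95.0332 mm^2
E = 0.5*m*v^2 = 0.5*0.005*509^2 = 647.702 J
depth = E/(sigma*A) = 647.702 J / (780 MPa * 95.0332 mm^2) = 647.702/(780 * 95.0332) m = 0.00873787 m ≈ 8.738 mm

8.738 mm


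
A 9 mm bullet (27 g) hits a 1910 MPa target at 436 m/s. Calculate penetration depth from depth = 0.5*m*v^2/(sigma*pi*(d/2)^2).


A = pi*(d/2)^2 = pi*(9/2)^2 = 63.6173 mm^2
E = 0.5*m*v^2 = 0.5*0.027*436^2 = 2566.3 J
depth = E/(sigma*A) = 2566.3 J / (1910 MPa * 63.6173 mm^2) = 2566.3/(1910 * 63.6173) m = 0.0211202 m ≈ 21.12 mm

21.12 mm


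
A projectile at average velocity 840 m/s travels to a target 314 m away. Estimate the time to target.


t = d/v = 314/840 = 0.3738 s

0.3738 s


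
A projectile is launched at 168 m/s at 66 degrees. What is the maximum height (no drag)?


H = (v0*sin(theta))^2 / (2g) = (168*sin(66°))^2 / (2*9.81) = 1201 m

1201 m


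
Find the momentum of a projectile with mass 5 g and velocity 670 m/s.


p = m*v = 0.005*670 = 3.35 kg·m/s

3.35 kg·m/s


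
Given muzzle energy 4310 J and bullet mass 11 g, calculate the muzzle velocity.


v = sqrt(2*E/m) = sqrt(2*4310/0.011) = 885.2 m/s

885.2 m/s


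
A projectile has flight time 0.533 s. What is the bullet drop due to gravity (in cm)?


drop = 0.5*g*t^2 = 0.5*9.81*0.533^2 = 1.39346 m ≈ 139.3 cm

139.3 cm


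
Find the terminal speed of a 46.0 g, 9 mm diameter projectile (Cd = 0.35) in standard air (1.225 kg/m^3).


A = pi*(d/2)^2 = pi*(9/2000)^2 = 6.36173e-05 m^2
vt = sqrt(2mg/(Cd*rho*A)) = sqrt(2*0.046*9.81/(0.35 * 1.225 * 6.36173e-05)) = 181.9 m/s

181.9 m/s


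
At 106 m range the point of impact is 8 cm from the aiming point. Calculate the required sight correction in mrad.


1 mrad subtends 1 cm per 10 m of range, so adj = error_cm / (dist_m / 10) = 8 / (106/10) = 0.7547 mrad

0.7547 mrad


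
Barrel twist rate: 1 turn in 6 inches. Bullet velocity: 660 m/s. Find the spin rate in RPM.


twist_m = 6*0.0254 = 0.1524 m
spin = v/twist = 660/0.1524 = 4330.709 rev/s
RPM = spin*60 = 4330.709*60 ≈ 259843 RPM

259843 RPM


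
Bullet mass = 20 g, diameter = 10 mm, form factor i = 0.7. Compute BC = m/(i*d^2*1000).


BC = m/(i*d^2*1000) = 20/(0.7 * 10^2 * 1000) = 0.0002857

0.0002857


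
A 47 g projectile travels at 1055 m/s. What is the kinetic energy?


E = 0.5*m*v^2 = 0.5*0.047*1055^2 = 26156 J

26156 J


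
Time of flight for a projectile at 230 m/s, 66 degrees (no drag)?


T = 2*v0*sin(theta)/g = 2*230*sin(66°)/9.81 = 42.84 s

42.84 s


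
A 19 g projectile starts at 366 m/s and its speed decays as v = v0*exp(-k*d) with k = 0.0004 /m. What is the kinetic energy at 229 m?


v = v0*exp(-k*d) = 366*exp(-0.0004*229) = 333.964 m/s
E = 0.5*m*v^2 = 0.5*0.019*333.964^2 = 1060 J

1060 J


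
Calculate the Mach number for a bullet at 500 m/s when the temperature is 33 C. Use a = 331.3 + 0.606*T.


a = 331.3 + 0.606*(33) = 351.298 m/s
M = v/a = 500/351.298 = 1.423

1.423


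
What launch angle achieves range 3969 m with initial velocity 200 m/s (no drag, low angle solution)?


sin(2*theta) = R*g/v0^2 = 3969*9.81/200^2 = 0.973397, theta = arcsin(0.973397)/2 = 38.38°

38.38 degrees


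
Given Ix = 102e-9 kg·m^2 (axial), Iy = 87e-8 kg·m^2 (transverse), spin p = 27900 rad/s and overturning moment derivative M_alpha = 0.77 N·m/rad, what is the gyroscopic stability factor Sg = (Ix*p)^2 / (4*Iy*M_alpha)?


Sg = Ix^2 * p^2 / (4 * Iy * M_alpha) = (102e-9)^2 * 27900^2 / (4 * 87e-8 * 0.77) = 3.022

3.022


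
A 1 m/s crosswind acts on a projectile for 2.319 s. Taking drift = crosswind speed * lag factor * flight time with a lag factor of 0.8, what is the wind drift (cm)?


drift = v_wind * lag * t = 1 * 0.8 * 2.319 = 1.8552 m ≈ 185.5 cm

185.5 cm


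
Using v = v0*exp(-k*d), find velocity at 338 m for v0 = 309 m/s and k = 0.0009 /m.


v = v0*exp(-k*d) = 309*exp(-0.0009*338) = 228 m/s

228 m/s


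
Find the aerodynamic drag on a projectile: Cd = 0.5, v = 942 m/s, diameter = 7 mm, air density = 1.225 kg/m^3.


A = pi*(d/2)^2 = pi*(7/2000)^2 = 3.84845e-05 m^2
Fd = 0.5*Cd*rho*A*v^2 = 0.5*0.5*1.225*3.84845e-05*942^2 = 10.46 N

10.46 N


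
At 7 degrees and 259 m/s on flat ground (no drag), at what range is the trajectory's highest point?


R = v0^2*sin(2*theta)/g = 259^2*sin(2*7°)/9.81 = 1654.27 m
apex_dist = R/2 = 1654.27/2 = 827.1 m

827.1 m


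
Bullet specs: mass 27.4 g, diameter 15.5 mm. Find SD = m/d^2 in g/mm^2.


SD = m/d^2 = 27.4/15.5^2 = 0.114 g/mm^2

0.114 g/mm^2


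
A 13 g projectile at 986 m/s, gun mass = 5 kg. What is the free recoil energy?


v_r = m_p*v_p/m_gun = 0.013*986/5 = 2.5636 m/s, E_r = 0.5*m_gun*v_r^2 = 0.5*5*2.5636^2 = 16.43 J

16.43 J


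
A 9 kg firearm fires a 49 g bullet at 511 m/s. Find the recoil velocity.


v_recoil = m_p * v_p / m_gun = 0.049 * 511 / 9 = 2.782 m/s

2.782 m/s


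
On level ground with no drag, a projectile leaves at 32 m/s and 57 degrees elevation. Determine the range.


R = v0^2 * sin(2*theta) / g = 32^2 * sin(2*57°) / 9.81 = 95.36 m

95.36 m


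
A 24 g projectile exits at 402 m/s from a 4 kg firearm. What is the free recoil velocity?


v_recoil = m_p * v_p / m_gun = 0.024 * 402 / 4 = 2.412 m/s

2.412 m/s


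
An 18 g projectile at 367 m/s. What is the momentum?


p = m*v = 0.018*367 = 6.606 kg·m/s

6.606 kg·m/s


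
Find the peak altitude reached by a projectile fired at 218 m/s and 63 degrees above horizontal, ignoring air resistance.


H = (v0*sin(theta))^2 / (2g) = (218*sin(63°))^2 / (2*9.81) = 1923 m

1923 m


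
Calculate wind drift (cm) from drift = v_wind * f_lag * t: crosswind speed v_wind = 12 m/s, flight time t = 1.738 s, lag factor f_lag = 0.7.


drift = v_wind * lag * t = 12 * 0.7 * 1.738 = 14.5992 m ≈ 1460 cm

1460 cm


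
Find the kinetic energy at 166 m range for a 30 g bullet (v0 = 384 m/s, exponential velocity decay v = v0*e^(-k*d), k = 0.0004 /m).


v = v0*exp(-k*d) = 384*exp(-0.0004*166) = 359.33 m/s
E = 0.5*m*v^2 = 0.5*0.03*359.33^2 = 1937 J

1937 J


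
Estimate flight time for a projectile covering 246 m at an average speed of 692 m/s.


t = d/v = 246/692 = 0.3555 s

0.3555 s


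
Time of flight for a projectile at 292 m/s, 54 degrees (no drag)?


T = 2*v0*sin(theta)/g = 2*292*sin(54°)/9.81 = 48.16 s

48.16 s


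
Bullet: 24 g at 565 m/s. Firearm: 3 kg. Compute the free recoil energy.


v_r = m_p*v_p/m_gun = 0.024*565/3 = 4.52 m/s, E_r = 0.5*m_gun*v_r^2 = 0.5*3*4.52^2 = 30.65 J

30.65 J


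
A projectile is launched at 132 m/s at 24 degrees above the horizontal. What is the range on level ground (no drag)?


R = v0^2 * sin(2*theta) / g = 132^2 * sin(2*24°) / 9.81 = 1320 m

1320 m


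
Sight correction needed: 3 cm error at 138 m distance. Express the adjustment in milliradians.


1 mrad subtends 1 cm per 10 m of range, so adj = error_cm / (dist_m / 10) = 3 / (138/10) = 0.2174 mrad

0.2174 mrad


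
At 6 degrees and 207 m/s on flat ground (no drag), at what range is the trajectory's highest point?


R = v0^2*sin(2*theta)/g = 207^2*sin(2*6°)/9.81 = 908.135 m
apex_dist = R/2 = 908.135/2 = 454.1 m

454.1 m


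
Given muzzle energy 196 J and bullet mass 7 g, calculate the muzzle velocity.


v = sqrt(2*E/m) = sqrt(2*196/0.007) = 236.6 m/s

236.6 m/s


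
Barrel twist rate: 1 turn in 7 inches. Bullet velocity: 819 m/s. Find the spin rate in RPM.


twist_m = 7*0.0254 = 0.1778 m
spin = v/twist = 819/0.1778 = 4606.299 rev/s
RPM = spin*60 = 4606.299*60 ≈ 276378 RPM

276378 RPM


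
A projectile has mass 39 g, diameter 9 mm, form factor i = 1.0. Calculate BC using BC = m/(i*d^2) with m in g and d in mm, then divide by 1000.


BC = m/(i*d^2*1000) = 39/(1.0 * 9^2 * 1000) = 0.0004815

0.0004815


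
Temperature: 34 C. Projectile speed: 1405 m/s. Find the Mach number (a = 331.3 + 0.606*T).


a = 331.3 + 0.606*(34) = 351.904 m/s
M = v/a = 1405/351.904 = 3.993

3.993


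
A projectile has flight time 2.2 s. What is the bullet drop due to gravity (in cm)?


drop = 0.5*g*t^2 = 0.5*9.81*2.2^2 = 23.7402 m ≈ 2374 cm

2374 cm


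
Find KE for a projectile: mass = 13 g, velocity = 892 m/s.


E = 0.5*m*v^2 = 0.5*0.013*892^2 = 5172 J

5172 J


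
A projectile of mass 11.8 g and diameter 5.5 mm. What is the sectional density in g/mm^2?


SD = m/d^2 = 11.8/5.5^2 = 0.3901 g/mm^2

0.3901 g/mm^2


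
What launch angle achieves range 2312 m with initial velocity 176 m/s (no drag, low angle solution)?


sin(2*theta) = R*g/v0^2 = 2312*9.81/176^2 = 0.732203, theta = arcsin(0.732203)/2 = 23.54°

23.54 degrees


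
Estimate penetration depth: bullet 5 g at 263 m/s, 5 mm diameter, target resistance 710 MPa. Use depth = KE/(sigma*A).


A = pi*(d/2)^2 = pi*(5/2)^2 = 19.635 mm^2
E = 0.5*m*v^2 = 0.5*0.005*263^2 = 172.923 J
depth = E/(sigma*A) = 172.923 J / (710 MPa * 19.635 mm^2) = 172.923/(710 * 19.635) m = 0.012404 m ≈ 12.4 mm

12.4 mm


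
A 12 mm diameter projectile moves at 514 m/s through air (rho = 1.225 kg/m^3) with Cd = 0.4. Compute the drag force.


A = pi*(d/2)^2 = pi*(12/2000)^2 = 1.13097e-04 m^2
Fd = 0.5*Cd*rho*A*v^2 = 0.5*0.4*1.225*1.13097e-04*514^2 = 7.321 N

7.321 N


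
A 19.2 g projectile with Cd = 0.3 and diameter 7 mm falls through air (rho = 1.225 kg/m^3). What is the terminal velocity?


A = pi*(d/2)^2 = pi*(7/2000)^2 = 3.84845e-05 m^2
vt = sqrt(2mg/(Cd*rho*A)) = sqrt(2*0.0192*9.81/(0.3 * 1.225 * 3.84845e-05)) = 163.2 m/s

163.2 m/s


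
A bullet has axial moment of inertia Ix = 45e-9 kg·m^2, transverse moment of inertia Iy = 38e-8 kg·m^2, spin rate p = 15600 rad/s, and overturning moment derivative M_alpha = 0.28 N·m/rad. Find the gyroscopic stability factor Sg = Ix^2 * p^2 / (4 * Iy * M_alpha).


Sg = Ix^2 * p^2 / (4 * Iy * M_alpha) = (45e-9)^2 * 15600^2 / (4 * 38e-8 * 0.28) = 1.158

1.158


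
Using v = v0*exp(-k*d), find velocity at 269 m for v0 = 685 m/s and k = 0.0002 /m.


v = v0*exp(-k*d) = 685*exp(-0.0002*269) = 649.1 m/s

649.1 m/s


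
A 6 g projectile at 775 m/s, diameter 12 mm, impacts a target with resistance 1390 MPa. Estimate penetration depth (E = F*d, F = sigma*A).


A = pi*(d/2)^2 = pi*(12/2)^2 = 113.097 mm^2
E = 0.5*m*v^2 = 0.5*0.006*775^2 = 1801.88 J
depth = E/(sigma*A) = 1801.88 J / (1390 MPa * 113.097 mm^2) = 1801.88/(1390 * 113.097) m = 0.0114619 m ≈ 11.46 mm

11.46 mm


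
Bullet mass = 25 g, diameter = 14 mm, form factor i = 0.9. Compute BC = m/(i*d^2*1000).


BC = m/(i*d^2*1000) = 25/(0.9 * 14^2 * 1000) = 0.0001417

0.0001417


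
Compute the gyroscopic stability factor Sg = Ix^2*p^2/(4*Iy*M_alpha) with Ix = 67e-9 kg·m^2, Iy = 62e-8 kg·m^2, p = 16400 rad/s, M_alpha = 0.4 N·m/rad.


Sg = Ix^2 * p^2 / (4 * Iy * M_alpha) = (67e-9)^2 * 16400^2 / (4 * 62e-8 * 0.4) = 1.217

1.217


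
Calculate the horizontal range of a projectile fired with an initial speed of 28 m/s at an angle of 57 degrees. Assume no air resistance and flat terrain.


R = v0^2 * sin(2*theta) / g = 28^2 * sin(2*57°) / 9.81 = 73.01 m

73.01 m


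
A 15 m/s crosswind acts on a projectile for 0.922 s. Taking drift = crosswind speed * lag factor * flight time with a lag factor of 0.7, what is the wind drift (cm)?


drift = v_wind * lag * t = 15 * 0.7 * 0.922 = 9.681 m ≈ 968.1 cm

968.1 cm


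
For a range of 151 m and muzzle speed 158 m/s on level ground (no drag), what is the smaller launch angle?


sin(2*theta) = R*g/v0^2 = 151*9.81/158^2 = 0.0593378, theta = arcsin(0.0593378)/2 = 1.701°

1.701 degrees


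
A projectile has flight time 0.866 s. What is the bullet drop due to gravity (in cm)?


drop = 0.5*g*t^2 = 0.5*9.81*0.866^2 = 3.67853 m ≈ 367.9 cm

367.9 cm


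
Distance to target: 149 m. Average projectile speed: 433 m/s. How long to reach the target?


t = d/v = 149/433 = 0.3441 s

0.3441 s


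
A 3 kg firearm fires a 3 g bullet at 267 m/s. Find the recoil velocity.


v_recoil = m_p * v_p / m_gun = 0.003 * 267 / 3 = 0.267 m/s

0.267 m/s


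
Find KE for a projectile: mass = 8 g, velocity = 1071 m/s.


E = 0.5*m*v^2 = 0.5*0.008*1071^2 = 4588 J

4588 J


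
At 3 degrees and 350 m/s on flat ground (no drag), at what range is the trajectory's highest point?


R = v0^2*sin(2*theta)/g = 350^2*sin(2*3°)/9.81 = 1305.27 m
apex_dist = R/2 = 1305.27/2 = 652.6 m

652.6 m


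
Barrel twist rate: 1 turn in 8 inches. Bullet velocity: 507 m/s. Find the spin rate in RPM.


twist_m = 8*0.0254 = 0.2032 m
spin = v/twist = 507/0.2032 = 2495.079 rev/s
RPM = spin*60 = 2495.079*60 ≈ 149705 RPM

149705 RPM


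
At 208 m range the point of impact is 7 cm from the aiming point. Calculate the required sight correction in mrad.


1 mrad subtends 1 cm per 10 m of range, so adj = error_cm / (dist_m / 10) = 7 / (208/10) = 0.3365 mrad

0.3365 mrad


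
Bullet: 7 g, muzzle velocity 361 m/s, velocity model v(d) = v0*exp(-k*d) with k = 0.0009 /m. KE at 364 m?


v = v0*exp(-k*d) = 361*exp(-0.0009*364) = 260.155 m/s
E = 0.5*m*v^2 = 0.5*0.007*260.155^2 = 236.9 J

236.9 J


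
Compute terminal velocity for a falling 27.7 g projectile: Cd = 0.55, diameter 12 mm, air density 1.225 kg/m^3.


A = pi*(d/2)^2 = pi*(12/2000)^2 = 1.13097e-04 m^2
vt = sqrt(2mg/(Cd*rho*A)) = sqrt(2*0.0277*9.81/(0.55 * 1.225 * 1.13097e-04)) = 84.45 m/s

84.45 m/s


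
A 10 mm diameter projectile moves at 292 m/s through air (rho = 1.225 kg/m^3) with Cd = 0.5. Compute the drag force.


A = pi*(d/2)^2 = pi*(10/2000)^2 = 7.85398e-05 m^2
Fd = 0.5*Cd*rho*A*v^2 = 0.5*0.5*1.225*7.85398e-05*292^2 = 2.051 N

2.051 N


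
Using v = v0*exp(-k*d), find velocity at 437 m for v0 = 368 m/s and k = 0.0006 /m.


v = v0*exp(-k*d) = 368*exp(-0.0006*437) = 283.1 m/s

283.1 m/s


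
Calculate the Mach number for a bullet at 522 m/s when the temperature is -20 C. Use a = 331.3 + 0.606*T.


a = 331.3 + 0.606*(-20) = 319.18 m/s
M = v/a = 522/319.18 = 1.635

1.635


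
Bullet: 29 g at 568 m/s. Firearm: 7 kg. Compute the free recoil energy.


v_r = m_p*v_p/m_gun = 0.029*568/7 = 2.35314 m/s, E_r = 0.5*m_gun*v_r^2 = 0.5*7*2.35314^2 = 19.38 J

19.38 J


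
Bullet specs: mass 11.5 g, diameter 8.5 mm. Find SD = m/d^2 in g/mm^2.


SD = m/d^2 = 11.5/8.5^2 = 0.1592 g/mm^2

0.1592 g/mm^2


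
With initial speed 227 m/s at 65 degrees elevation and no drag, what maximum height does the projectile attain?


H = (v0*sin(theta))^2 / (2g) = (227*sin(65°))^2 / (2*9.81) = 2157 m

2157 m


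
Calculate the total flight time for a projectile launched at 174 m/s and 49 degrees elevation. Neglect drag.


T = 2*v0*sin(theta)/g = 2*174*sin(49°)/9.81 = 26.77 s

26.77 s


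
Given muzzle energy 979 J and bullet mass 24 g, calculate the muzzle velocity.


v = sqrt(2*E/m) = sqrt(2*979/0.024) = 285.6 m/s

285.6 m/s


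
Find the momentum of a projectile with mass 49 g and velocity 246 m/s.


p = m*v = 0.049*246 = 12.05 kg·m/s

12.05 kg·m/s


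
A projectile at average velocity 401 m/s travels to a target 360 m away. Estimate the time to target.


t = d/v = 360/401 = 0.8978 s

0.8978 s


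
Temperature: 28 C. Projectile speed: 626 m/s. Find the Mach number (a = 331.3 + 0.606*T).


a = 331.3 + 0.606*(28) = 348.268 m/s
M = v/a = 626/348.268 = 1.797

1.797


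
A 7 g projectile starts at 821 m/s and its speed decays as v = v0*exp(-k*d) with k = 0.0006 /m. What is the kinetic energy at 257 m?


v = v0*exp(-k*d) = 821*exp(-0.0006*257) = 703.68 m/s
E = 0.5*m*v^2 = 0.5*0.007*703.68^2 = 1733 J

1733 J


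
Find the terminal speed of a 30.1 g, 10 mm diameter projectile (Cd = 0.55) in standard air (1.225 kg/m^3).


A = pi*(d/2)^2 = pi*(10/2000)^2 = 7.85398e-05 m^2
vt = sqrt(2mg/(Cd*rho*A)) = sqrt(2*0.0301*9.81/(0.55 * 1.225 * 7.85398e-05)) = 105.6 m/s

105.6 m/s


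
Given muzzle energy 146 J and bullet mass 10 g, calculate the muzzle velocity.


v = sqrt(2*E/m) = sqrt(2*146/0.01) = 170.9 m/s

170.9 m/s


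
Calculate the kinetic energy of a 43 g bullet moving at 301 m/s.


E = 0.5*m*v^2 = 0.5*0.043*301^2 = 1948 J

1948 J


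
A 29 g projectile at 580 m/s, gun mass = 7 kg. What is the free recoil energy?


v_r = m_p*v_p/m_gun = 0.029*580/7 = 2.40286 m/s, E_r = 0.5*m_gun*v_r^2 = 0.5*7*2.40286^2 = 20.21 J

20.21 J


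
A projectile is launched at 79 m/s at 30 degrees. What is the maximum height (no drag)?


H = (v0*sin(theta))^2 / (2g) = (79*sin(30°))^2 / (2*9.81) = 79.52 m

79.52 m


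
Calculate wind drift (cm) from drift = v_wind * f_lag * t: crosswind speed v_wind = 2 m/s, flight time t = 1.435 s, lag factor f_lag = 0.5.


drift = v_wind * lag * t = 2 * 0.5 * 1.435 = 1.435 m ≈ 143.5 cm

143.5 cm


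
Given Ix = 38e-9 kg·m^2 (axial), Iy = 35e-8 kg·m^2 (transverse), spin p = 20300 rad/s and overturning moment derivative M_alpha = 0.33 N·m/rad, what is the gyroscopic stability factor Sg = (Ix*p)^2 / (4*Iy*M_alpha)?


Sg = Ix^2 * p^2 / (4 * Iy * M_alpha) = (38e-9)^2 * 20300^2 / (4 * 35e-8 * 0.33) = 1.288

1.288


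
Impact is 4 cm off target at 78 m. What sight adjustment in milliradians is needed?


1 mrad subtends 1 cm per 10 m of range, so adj = error_cm / (dist_m / 10) = 4 / (78/10) = 0.5128 mrad

0.5128 mrad


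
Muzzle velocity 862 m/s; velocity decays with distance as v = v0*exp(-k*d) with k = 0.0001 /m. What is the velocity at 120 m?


v = v0*exp(-k*d) = 862*exp(-0.0001*120) = 851.7 m/s

851.7 m/s


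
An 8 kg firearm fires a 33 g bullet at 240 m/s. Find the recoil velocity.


v_recoil = m_p * v_p / m_gun = 0.033 * 240 / 8 = 0.99 m/s

0.99 m/s


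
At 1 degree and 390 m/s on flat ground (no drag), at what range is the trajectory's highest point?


R = v0^2*sin(2*theta)/g = 390^2*sin(2*1°)/9.81 = 541.102 m
apex_dist = R/2 = 541.102/2 = 270.6 m

270.6 m


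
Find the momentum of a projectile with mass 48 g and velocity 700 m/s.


p = m*v = 0.048*700 = 33.6 kg·m/s

33.6 kg·m/s


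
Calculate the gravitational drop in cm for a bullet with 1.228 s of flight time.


drop = 0.5*g*t^2 = 0.5*9.81*1.228^2 = 7.39666 m ≈ 739.7 cm

739.7 cm


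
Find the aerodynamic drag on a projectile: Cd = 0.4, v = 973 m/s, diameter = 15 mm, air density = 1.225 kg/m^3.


A = pi*(d/2)^2 = pi*(15/2000)^2 = 1.76715e-04 m^2
Fd = 0.5*Cd*rho*A*v^2 = 0.5*0.4*1.225*1.76715e-04*973^2 = 40.99 N

40.99 N


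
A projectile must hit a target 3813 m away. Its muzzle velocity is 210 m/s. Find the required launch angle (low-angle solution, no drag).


sin(2*theta) = R*g/v0^2 = 3813*9.81/210^2 = 0.848198, theta = arcsin(0.848198)/2 = 29.01°

29.01 degrees


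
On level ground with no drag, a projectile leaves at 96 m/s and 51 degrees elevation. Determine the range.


R = v0^2 * sin(2*theta) / g = 96^2 * sin(2*51°) / 9.81 = 918.9 m

918.9 m


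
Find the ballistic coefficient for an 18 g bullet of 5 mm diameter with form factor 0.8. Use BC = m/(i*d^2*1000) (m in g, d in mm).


BC = m/(i*d^2*1000) = 18/(0.8 * 5^2 * 1000) = 0.0009

0.0009


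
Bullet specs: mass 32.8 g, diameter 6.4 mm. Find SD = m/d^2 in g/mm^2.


SD = m/d^2 = 32.8/6.4^2 = 0.8008 g/mm^2

0.8008 g/mm^2


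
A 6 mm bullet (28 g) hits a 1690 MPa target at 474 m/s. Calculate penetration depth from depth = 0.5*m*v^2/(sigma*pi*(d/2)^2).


A = pi*(d/2)^2 = pi*(6/2)^2 = 28.2743 mm^2
E = 0.5*m*v^2 = 0.5*0.028*474^2 = 3145.46 J
depth = E/(sigma*A) = 3145.46 J / (1690 MPa * 28.2743 mm^2) = 3145.46/(1690 * 28.2743) m = 0.0658272 m ≈ 65.83 mm

65.83 mm


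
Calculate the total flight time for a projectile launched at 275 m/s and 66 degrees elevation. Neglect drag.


T = 2*v0*sin(theta)/g = 2*275*sin(66°)/9.81 = 51.22 s

51.22 s


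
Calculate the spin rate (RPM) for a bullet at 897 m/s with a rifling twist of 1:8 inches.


twist_m = 8*0.0254 = 0.2032 m
spin = v/twist = 897/0.2032 = 4414.37 rev/s
RPM = spin*60 = 4414.37*60 ≈ 264862 RPM

264862 RPM


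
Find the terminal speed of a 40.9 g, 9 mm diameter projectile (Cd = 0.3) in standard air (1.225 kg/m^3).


A = pi*(d/2)^2 = pi*(9/2000)^2 = 6.36173e-05 m^2
vt = sqrt(2mg/(Cd*rho*A)) = sqrt(2*0.0409*9.81/(0.3 * 1.225 * 6.36173e-05)) = 185.3 m/s

185.3 m/s


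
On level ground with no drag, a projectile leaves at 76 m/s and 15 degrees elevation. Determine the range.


R = v0^2 * sin(2*theta) / g = 76^2 * sin(2*15°) / 9.81 = 294.4 m

294.4 m


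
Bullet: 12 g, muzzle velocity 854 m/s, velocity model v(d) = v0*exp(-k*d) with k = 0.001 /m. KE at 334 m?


v = v0*exp(-k*d) = 854*exp(-0.001*334) = 611.51 m/s
E = 0.5*m*v^2 = 0.5*0.012*611.51^2 = 2244 J

2244 J


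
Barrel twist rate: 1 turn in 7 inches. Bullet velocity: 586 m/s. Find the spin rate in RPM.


twist_m = 7*0.0254 = 0.1778 m
spin = v/twist = 586/0.1778 = 3295.838 rev/s
RPM = spin*60 = 3295.838*60 ≈ 197750 RPM

197750 RPM


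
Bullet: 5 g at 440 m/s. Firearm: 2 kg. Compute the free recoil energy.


v_r = m_p*v_p/m_gun = 0.005*440/2 = 1.1 m/s, E_r = 0.5*m_gun*v_r^2 = 0.5*2*1.1^2 = 1.21 J

1.21 J


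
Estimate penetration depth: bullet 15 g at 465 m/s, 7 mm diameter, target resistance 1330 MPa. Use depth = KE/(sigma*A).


A = pi*(d/2)^2 = pi*(7/2)^2 = 38.4845 mm^2
E = 0.5*m*v^2 = 0.5*0.015*465^2 = 1621.69 J
depth = E/(sigma*A) = 1621.69 J / (1330 MPa * 38.4845 mm^2) = 1621.69/(1330 * 38.4845) m = 0.0316832 m ≈ 31.68 mm

31.68 mm


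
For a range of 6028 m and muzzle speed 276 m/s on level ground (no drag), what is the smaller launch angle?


sin(2*theta) = R*g/v0^2 = 6028*9.81/276^2 = 0.77629, theta = arcsin(0.77629)/2 = 25.46°

25.46 degrees


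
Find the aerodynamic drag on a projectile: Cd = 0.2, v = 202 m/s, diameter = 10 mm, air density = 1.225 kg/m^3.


A = pi*(d/2)^2 = pi*(10/2000)^2 = 7.85398e-05 m^2
Fd = 0.5*Cd*rho*A*v^2 = 0.5*0.2*1.225*7.85398e-05*202^2 = 0.3926 N

0.3926 N


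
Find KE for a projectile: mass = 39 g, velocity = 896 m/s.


E = 0.5*m*v^2 = 0.5*0.039*896^2 = 15655 J

15655 J


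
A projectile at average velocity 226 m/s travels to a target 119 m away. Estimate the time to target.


t = d/v = 119/226 = 0.5265 s

0.5265 s


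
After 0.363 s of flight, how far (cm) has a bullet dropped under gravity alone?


drop = 0.5*g*t^2 = 0.5*9.81*0.363^2 = 0.646327 m ≈ 64.63 cm

64.63 cm


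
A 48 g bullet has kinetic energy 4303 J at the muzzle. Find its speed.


v = sqrt(2*E/m) = sqrt(2*4303/0.048) = 423.4 m/s

423.4 m/s


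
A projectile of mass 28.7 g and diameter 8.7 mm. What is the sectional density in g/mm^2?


SD = m/d^2 = 28.7/8.7^2 = 0.3792 g/mm^2

0.3792 g/mm^2


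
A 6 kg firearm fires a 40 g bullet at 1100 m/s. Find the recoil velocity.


v_recoil = m_p * v_p / m_gun = 0.04 * 1100 / 6 = 7.333 m/s

7.333 m/s


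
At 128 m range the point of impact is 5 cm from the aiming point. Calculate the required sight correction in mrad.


1 mrad subtends 1 cm per 10 m of range, so adj = error_cm / (dist_m / 10) = 5 / (128/10) = 0.3906 mrad

0.3906 mrad


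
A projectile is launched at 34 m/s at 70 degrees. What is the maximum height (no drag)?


H = (v0*sin(theta))^2 / (2g) = (34*sin(70°))^2 / (2*9.81) = 52.03 m

52.03 m


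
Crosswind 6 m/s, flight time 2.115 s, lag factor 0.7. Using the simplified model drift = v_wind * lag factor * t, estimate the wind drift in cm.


drift = v_wind * lag * t = 6 * 0.7 * 2.115 = 8.883 m ≈ 888.3 cm

888.3 cm


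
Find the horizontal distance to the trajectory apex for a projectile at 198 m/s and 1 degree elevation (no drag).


R = v0^2*sin(2*theta)/g = 198^2*sin(2*1°)/9.81 = 139.47 m
apex_dist = R/2 = 139.47/2 = 69.73 m

69.73 m


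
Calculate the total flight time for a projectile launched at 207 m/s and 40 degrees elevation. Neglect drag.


T = 2*v0*sin(theta)/g = 2*207*sin(40°)/9.81 = 27.13 s

27.13 s


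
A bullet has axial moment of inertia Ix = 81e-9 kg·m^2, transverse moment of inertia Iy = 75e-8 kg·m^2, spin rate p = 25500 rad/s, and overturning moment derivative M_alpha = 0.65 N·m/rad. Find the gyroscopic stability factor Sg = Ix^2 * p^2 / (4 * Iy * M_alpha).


Sg = Ix^2 * p^2 / (4 * Iy * M_alpha) = (81e-9)^2 * 25500^2 / (4 * 75e-8 * 0.65) = 2.188

2.188


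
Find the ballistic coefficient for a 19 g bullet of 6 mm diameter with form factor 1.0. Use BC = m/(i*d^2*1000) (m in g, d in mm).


BC = m/(i*d^2*1000) = 19/(1.0 * 6^2 * 1000) = 0.0005278

0.0005278


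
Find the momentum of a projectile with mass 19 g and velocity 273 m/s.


p = m*v = 0.019*273 = 5.187 kg·m/s

5.187 kg·m/s


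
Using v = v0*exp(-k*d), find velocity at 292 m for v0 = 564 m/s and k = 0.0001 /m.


v = v0*exp(-k*d) = 564*exp(-0.0001*292) = 547.8 m/s

547.8 m/s


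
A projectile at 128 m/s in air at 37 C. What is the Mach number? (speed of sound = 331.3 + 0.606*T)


a = 331.3 + 0.606*(37) = 353.722 m/s
M = v/a = 128/353.722 = 0.3619

0.3619


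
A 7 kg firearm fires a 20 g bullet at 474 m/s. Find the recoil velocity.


v_recoil = m_p * v_p / m_gun = 0.02 * 474 / 7 = 1.354 m/s

1.354 m/s


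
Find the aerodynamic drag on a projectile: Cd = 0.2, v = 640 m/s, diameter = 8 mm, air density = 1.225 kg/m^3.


A = pi*(d/2)^2 = pi*(8/2000)^2 = 5.02655e-05 m^2
Fd = 0.5*Cd*rho*A*v^2 = 0.5*0.2*1.225*5.02655e-05*640^2 = 2.522 N

2.522 N


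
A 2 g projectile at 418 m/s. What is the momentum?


p = m*v = 0.002*418 = 0.836 kg·m/s

0.836 kg·m/s


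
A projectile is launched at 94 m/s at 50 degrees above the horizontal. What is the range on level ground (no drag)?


R = v0^2 * sin(2*theta) / g = 94^2 * sin(2*50°) / 9.81 = 887 m

887 m


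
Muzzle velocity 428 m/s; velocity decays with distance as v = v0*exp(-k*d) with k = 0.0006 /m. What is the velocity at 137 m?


v = v0*exp(-k*d) = 428*exp(-0.0006*137) = 394.2 m/s

394.2 m/s


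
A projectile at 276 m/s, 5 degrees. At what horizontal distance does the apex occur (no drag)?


R = v0^2*sin(2*theta)/g = 276^2*sin(2*5°)/9.81 = 1348.4 m
apex_dist = R/2 = 1348.4/2 = 674.2 m

674.2 m


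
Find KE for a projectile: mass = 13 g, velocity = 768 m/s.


E = 0.5*m*v^2 = 0.5*0.013*768^2 = 3834 J

3834 J


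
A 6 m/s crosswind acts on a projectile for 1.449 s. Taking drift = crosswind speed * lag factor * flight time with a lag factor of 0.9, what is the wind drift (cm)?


drift = v_wind * lag * t = 6 * 0.9 * 1.449 = 7.8246 m ≈ 782.5 cm

782.5 cm


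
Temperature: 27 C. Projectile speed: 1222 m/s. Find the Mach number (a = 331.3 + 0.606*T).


a = 331.3 + 0.606*(27) = 347.662 m/s
M = v/a = 1222/347.662 = 3.515

3.515


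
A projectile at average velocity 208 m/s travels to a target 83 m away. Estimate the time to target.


t = d/v = 83/208 = 0.399 s

0.399 s


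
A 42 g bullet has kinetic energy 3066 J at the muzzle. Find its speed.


v = sqrt(2*E/m) = sqrt(2*3066/0.042) = 382.1 m/s

382.1 m/s


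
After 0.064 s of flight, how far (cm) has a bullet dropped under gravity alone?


drop = 0.5*g*t^2 = 0.5*9.81*0.064^2 = 0.0200909 m ≈ 2.009 cm

2.009 cm


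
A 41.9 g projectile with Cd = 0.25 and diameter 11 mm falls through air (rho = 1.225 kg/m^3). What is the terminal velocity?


A = pi*(d/2)^2 = pi*(11/2000)^2 = 9.50332e-05 m^2
vt = sqrt(2mg/(Cd*rho*A)) = sqrt(2*0.0419*9.81/(0.25 * 1.225 * 9.50332e-05)) = 168.1 m/s

168.1 m/s


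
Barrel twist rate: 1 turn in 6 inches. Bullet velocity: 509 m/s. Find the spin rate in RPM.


twist_m = 6*0.0254 = 0.1524 m
spin = v/twist = 509/0.1524 = 3339.895 rev/s
RPM = spin*60 = 3339.895*60 ≈ 200394 RPM

200394 RPM


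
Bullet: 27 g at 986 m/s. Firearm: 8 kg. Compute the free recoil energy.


v_r = m_p*v_p/m_gun = 0.027*986/8 = 3.32775 m/s, E_r = 0.5*m_gun*v_r^2 = 0.5*8*3.32775^2 = 44.3 J

44.3 J


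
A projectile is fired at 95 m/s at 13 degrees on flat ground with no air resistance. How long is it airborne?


T = 2*v0*sin(theta)/g = 2*95*sin(13°)/9.81 = 4.357 s

4.357 s


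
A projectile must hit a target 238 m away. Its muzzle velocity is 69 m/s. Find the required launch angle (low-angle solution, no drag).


sin(2*theta) = R*g/v0^2 = 238*9.81/69^2 = 0.490397, theta = arcsin(0.490397)/2 = 14.68°

14.68 degrees


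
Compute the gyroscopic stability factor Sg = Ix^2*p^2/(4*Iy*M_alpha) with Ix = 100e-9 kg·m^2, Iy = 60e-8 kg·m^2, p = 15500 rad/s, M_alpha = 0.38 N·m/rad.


Sg = Ix^2 * p^2 / (4 * Iy * M_alpha) = (100e-9)^2 * 15500^2 / (4 * 60e-8 * 0.38) = 2.634

2.634


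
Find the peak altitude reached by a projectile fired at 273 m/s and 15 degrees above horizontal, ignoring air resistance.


H = (v0*sin(theta))^2 / (2g) = (273*sin(15°))^2 / (2*9.81) = 254.5 m

254.5 m


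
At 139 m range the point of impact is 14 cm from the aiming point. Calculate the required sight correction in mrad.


1 mrad subtends 1 cm per 10 m of range, so adj = error_cm / (dist_m / 10) = 14 / (139/10) = 1.007 mrad

1.007 mrad


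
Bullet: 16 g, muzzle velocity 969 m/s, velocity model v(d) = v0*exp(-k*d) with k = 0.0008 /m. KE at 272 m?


v = v0*exp(-k*d) = 969*exp(-0.0008*272) = 779.509 m/s
E = 0.5*m*v^2 = 0.5*0.016*779.509^2 = 4861 J

4861 J


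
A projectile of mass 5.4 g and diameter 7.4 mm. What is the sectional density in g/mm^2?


SD = m/d^2 = 5.4/7.4^2 = 0.09861 g/mm^2

0.09861 g/mm^2


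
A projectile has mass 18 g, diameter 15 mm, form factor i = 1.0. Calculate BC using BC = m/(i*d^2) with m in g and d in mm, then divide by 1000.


BC = m/(i*d^2*1000) = 18/(1.0 * 15^2 * 1000) = 8e-05

8e-05


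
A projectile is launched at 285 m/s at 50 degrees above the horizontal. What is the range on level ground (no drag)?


R = v0^2 * sin(2*theta) / g = 285^2 * sin(2*50°) / 9.81 = 8154 m

8154 m


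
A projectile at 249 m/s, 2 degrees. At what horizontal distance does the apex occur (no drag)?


R = v0^2*sin(2*theta)/g = 249^2*sin(2*2°)/9.81 = 440.874 m
apex_dist = R/2 = 440.874/2 = 220.4 m

220.4 m


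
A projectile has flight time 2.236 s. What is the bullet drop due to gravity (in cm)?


drop = 0.5*g*t^2 = 0.5*9.81*2.236^2 = 24.5235 m ≈ 2452 cm

2452 cm


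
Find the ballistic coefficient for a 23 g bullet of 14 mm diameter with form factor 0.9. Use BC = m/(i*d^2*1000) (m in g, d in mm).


BC = m/(i*d^2*1000) = 23/(0.9 * 14^2 * 1000) = 0.0001304

0.0001304


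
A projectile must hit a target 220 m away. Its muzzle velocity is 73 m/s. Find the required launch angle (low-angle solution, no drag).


sin(2*theta) = R*g/v0^2 = 220*9.81/73^2 = 0.404992, theta = arcsin(0.404992)/2 = 11.95°

11.95 degrees


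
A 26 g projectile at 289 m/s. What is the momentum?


p = m*v = 0.026*289 = 7.514 kg·m/s

7.514 kg·m/s


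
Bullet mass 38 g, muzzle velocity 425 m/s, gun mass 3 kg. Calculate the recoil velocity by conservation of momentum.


v_recoil = m_p * v_p / m_gun = 0.038 * 425 / 3 = 5.383 m/s

5.383 m/s


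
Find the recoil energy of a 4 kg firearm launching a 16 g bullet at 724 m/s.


v_r = m_p*v_p/m_gun = 0.016*724/4 = 2.896 m/s, E_r = 0.5*m_gun*v_r^2 = 0.5*4*2.896^2 = 16.77 J

16.77 J


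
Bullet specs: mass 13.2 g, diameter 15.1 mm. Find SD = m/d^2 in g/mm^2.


SD = m/d^2 = 13.2/15.1^2 = 0.05789 g/mm^2

0.05789 g/mm^2


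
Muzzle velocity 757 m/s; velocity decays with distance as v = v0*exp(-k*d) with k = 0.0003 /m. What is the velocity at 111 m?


v = v0*exp(-k*d) = 757*exp(-0.0003*111) = 732.2 m/s

732.2 m/s


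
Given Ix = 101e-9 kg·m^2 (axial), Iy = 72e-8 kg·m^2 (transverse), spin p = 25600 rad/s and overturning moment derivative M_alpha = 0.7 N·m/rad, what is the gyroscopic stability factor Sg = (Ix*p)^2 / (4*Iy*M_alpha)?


Sg = Ix^2 * p^2 / (4 * Iy * M_alpha) = (101e-9)^2 * 25600^2 / (4 * 72e-8 * 0.7) = 3.316

3.316


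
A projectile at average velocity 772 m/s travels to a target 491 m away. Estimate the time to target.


t = d/v = 491/772 = 0.636 s

0.636 s


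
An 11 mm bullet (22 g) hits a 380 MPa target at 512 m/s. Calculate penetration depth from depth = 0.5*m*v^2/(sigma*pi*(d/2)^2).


A = pi*(d/2)^2 = pi*(11/2)^2 = 95.0332 mm^2
E = 0.5*m*v^2 = 0.5*0.022*512^2 = 2883.58 J
depth = E/(sigma*A) = 2883.58 J / (380 MPa * 95.0332 mm^2) = 2883.58/(380 * 95.0332) m = 0.0798498 m ≈ 79.85 mm

79.85 mm


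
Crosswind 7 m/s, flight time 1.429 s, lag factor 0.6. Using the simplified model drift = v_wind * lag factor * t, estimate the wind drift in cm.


drift = v_wind * lag * t = 7 * 0.6 * 1.429 = 6.0018 m ≈ 600.2 cm

600.2 cm


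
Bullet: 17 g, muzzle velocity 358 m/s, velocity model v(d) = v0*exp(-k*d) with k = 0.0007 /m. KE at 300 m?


v = v0*exp(-k*d) = 358*exp(-0.0007*300) = 290.189 m/s
E = 0.5*m*v^2 = 0.5*0.017*290.189^2 = 715.8 J

715.8 J


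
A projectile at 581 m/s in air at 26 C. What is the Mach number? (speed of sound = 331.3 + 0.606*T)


a = 331.3 + 0.606*(26) = 347.056 m/s
M = v/a = 581/347.056 = 1.674

1.674


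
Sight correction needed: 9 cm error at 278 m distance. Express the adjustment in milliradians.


1 mrad subtends 1 cm per 10 m of range, so adj = error_cm / (dist_m / 10) = 9 / (278/10) = 0.3237 mrad

0.3237 mrad


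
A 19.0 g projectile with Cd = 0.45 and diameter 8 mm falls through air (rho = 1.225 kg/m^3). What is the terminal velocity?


A = pi*(d/2)^2 = pi*(8/2000)^2 = 5.02655e-05 m^2
vt = sqrt(2mg/(Cd*rho*A)) = sqrt(2*0.019*9.81/(0.45 * 1.225 * 5.02655e-05)) = 116 m/s

116 m/s


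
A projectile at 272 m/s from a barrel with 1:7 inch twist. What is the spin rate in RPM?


twist_m = 7*0.0254 = 0.1778 m
spin = v/twist = 272/0.1778 = 1529.809 rev/s
RPM = spin*60 = 1529.809*60 ≈ 91789 RPM

91789 RPM


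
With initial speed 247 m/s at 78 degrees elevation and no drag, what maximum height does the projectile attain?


H = (v0*sin(theta))^2 / (2g) = (247*sin(78°))^2 / (2*9.81) = 2975 m

2975 m


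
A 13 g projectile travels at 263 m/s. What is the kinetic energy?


E = 0.5*m*v^2 = 0.5*0.013*263^2 = 449.6 J

449.6 J


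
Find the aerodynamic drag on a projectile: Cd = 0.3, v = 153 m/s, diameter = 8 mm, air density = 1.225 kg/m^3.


A = pi*(d/2)^2 = pi*(8/2000)^2 = 5.02655e-05 m^2
Fd = 0.5*Cd*rho*A*v^2 = 0.5*0.3*1.225*5.02655e-05*153^2 = 0.2162 N

0.2162 N


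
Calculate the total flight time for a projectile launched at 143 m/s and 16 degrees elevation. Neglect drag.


T = 2*v0*sin(theta)/g = 2*143*sin(16°)/9.81 = 8.036 s

8.036 s


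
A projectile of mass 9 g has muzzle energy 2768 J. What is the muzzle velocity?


v = sqrt(2*E/m) = sqrt(2*2768/0.009) = 784.3 m/s

784.3 m/s


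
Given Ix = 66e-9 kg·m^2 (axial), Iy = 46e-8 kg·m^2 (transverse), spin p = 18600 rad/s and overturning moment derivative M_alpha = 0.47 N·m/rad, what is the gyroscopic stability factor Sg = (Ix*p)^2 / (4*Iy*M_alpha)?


Sg = Ix^2 * p^2 / (4 * Iy * M_alpha) = (66e-9)^2 * 18600^2 / (4 * 46e-8 * 0.47) = 1.743

1.743


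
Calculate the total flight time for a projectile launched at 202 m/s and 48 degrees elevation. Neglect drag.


T = 2*v0*sin(theta)/g = 2*202*sin(48°)/9.81 = 30.6 s

30.6 s


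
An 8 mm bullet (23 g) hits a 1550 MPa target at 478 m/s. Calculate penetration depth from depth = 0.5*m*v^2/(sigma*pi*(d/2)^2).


A = pi*(d/2)^2 = pi*(8/2)^2 = 50.2655 mm^2
E = 0.5*m*v^2 = 0.5*0.023*478^2 = 2627.57 J
depth = E/(sigma*A) = 2627.57 J / (1550 MPa * 50.2655 mm^2) = 2627.57/(1550 * 50.2655) m = 0.033725 m ≈ 33.73 mm

33.73 mm


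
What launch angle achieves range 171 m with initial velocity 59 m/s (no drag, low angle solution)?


sin(2*theta) = R*g/v0^2 = 171*9.81/59^2 = 0.481905, theta = arcsin(0.481905)/2 = 14.4°

14.4 degrees


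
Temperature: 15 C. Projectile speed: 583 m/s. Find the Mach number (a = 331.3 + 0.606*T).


a = 331.3 + 0.606*(15) = 340.39 m/s
M = v/a = 583/340.39 = 1.713

1.713


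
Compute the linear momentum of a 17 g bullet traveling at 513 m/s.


p = m*v = 0.017*513 = 8.721 kg·m/s

8.721 kg·m/s


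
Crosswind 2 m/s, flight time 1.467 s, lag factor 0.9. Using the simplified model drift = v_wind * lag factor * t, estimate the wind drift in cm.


drift = v_wind * lag * t = 2 * 0.9 * 1.467 = 2.6406 m ≈ 264.1 cm

264.1 cm


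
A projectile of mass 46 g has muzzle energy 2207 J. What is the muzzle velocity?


v = sqrt(2*E/m) = sqrt(2*2207/0.046) = 309.8 m/s

309.8 m/s


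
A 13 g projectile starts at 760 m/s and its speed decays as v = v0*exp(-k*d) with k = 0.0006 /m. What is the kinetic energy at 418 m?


v = v0*exp(-k*d) = 760*exp(-0.0006*418) = 591.415 m/s
E = 0.5*m*v^2 = 0.5*0.013*591.415^2 = 2274 J

2274 J


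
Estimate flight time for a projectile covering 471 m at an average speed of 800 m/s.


t = d/v = 471/800 = 0.5887 s

0.5887 s


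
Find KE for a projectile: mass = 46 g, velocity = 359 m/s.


E = 0.5*m*v^2 = 0.5*0.046*359^2 = 2964 J

2964 J


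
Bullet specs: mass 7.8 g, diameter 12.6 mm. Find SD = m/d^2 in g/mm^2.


SD = m/d^2 = 7.8/12.6^2 = 0.04913 g/mm^2

0.04913 g/mm^2


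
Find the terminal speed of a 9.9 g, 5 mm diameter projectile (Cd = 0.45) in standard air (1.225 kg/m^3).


A = pi*(d/2)^2 = pi*(5/2000)^2 = 1.96350e-05 m^2
vt = sqrt(2mg/(Cd*rho*A)) = sqrt(2*0.0099*9.81/(0.45 * 1.225 * 1.96350e-05)) = 134 m/s

134 m/s


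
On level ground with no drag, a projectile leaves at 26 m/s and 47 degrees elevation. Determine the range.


R = v0^2 * sin(2*theta) / g = 26^2 * sin(2*47°) / 9.81 = 68.74 m

68.74 m


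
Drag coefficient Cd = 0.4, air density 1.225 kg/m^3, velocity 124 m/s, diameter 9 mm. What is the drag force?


A = pi*(d/2)^2 = pi*(9/2000)^2 = 6.36173e-05 m^2
Fd = 0.5*Cd*rho*A*v^2 = 0.5*0.4*1.225*6.36173e-05*124^2 = 0.2397 N

0.2397 N


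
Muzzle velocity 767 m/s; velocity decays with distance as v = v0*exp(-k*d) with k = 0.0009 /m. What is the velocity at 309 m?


v = v0*exp(-k*d) = 767*exp(-0.0009*309) = 580.8 m/s

580.8 m/s


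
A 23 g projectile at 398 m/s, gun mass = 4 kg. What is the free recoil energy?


v_r = m_p*v_p/m_gun = 0.023*398/4 = 2.2885 m/s, E_r = 0.5*m_gun*v_r^2 = 0.5*4*2.2885^2 = 10.47 J

10.47 J


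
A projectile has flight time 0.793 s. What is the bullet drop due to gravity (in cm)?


drop = 0.5*g*t^2 = 0.5*9.81*0.793^2 = 3.0845 m ≈ 308.5 cm

308.5 cm


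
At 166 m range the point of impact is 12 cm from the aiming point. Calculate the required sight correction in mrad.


1 mrad subtends 1 cm per 10 m of range, so adj = error_cm / (dist_m / 10) = 12 / (166/10) = 0.7229 mrad

0.7229 mrad


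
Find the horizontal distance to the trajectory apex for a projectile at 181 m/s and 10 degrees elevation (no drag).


R = v0^2*sin(2*theta)/g = 181^2*sin(2*10°)/9.81 = 1142.19 m
apex_dist = R/2 = 1142.19/2 = 571.1 m

571.1 m


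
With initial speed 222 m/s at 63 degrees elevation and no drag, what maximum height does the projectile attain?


H = (v0*sin(theta))^2 / (2g) = (222*sin(63°))^2 / (2*9.81) = 1994 m

1994 m


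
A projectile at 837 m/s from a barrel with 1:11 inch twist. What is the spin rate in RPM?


twist_m = 11*0.0254 = 0.2794 m
spin = v/twist = 837/0.2794 = 2995.705 rev/s
RPM = spin*60 = 2995.705*60 ≈ 179742 RPM

179742 RPM


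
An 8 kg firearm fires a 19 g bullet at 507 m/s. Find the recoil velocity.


v_recoil = m_p * v_p / m_gun = 0.019 * 507 / 8 = 1.204 m/s

1.204 m/s
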